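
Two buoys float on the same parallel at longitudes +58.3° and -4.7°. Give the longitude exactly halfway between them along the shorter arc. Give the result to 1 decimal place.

+26.8°

Signed shortest Δλ from +58.3° to -4.7° is -63.0°.
Midpoint longitude = +58.3° + (-63.0°)/2 = +58.3° − 31.5° = +26.8°.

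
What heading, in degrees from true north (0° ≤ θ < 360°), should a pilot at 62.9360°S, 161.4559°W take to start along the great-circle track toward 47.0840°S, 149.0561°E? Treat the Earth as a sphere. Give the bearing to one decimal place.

276.7°

Δλ = 149.0561 − -161.4559 = 310.5120°; wrapped into (−180°, 180°]: -49.4880°.
θ = atan2( sin Δλ · cos φ₂ , cos φ₁ · sin φ₂ − sin φ₁ · cos φ₂ · cos Δλ )
  = atan2(-0.51769, 0.06069) = -83.314° → normalised to [0°, 360°): 276.686°.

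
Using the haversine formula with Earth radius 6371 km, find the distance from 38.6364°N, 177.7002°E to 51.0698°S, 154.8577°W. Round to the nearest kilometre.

Δλ = -154.8577 − 177.7002 = -332.5579°; wrapped into (−180°, 180°]: 27.4421°.
Δφ = -51.0698 − 38.6364 = -89.7062°.
a = sin²(Δφ/2) + cos φ₁ · cos φ₂ · sin²(Δλ/2) = 0.525051.
c = 2·atan2(√a, √(1−a)) = 1.62092 rad → d = 6371·c ≈ 10326.88 km.

10327 km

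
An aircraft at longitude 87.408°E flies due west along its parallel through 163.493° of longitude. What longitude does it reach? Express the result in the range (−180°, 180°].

Start at +87.408°; shift −163.493° → -76.085°.
-76.085° already lies in (−180°, 180°].

76.085°W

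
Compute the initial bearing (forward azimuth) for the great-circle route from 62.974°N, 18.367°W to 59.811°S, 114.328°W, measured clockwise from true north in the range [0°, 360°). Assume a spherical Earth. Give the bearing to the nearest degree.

Δλ = -114.328 − -18.367 = -95.961°.
θ = atan2( sin Δλ · cos φ₂ , cos φ₁ · sin φ₂ − sin φ₁ · cos φ₂ · cos Δλ )
  = atan2(-0.50013, -0.34625) = -124.695° → normalised to [0°, 360°): 235.305°.

235°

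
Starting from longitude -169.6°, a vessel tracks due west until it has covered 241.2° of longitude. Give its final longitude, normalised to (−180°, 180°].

-50.8°

Start at -169.6°; shift −241.2° → -410.8°.
-410.8° lies outside (−180°, 180°]; add 360° → -50.8°.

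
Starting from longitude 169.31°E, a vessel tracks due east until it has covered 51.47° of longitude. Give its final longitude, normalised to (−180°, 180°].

Start at +169.31°; shift +51.47° → +220.78°.
+220.78° lies outside (−180°, 180°]; subtract 360° → -139.22°.

139.22°W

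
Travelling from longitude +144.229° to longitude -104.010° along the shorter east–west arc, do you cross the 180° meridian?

Yes

Naïve |-104.010 − 144.229| = 248.239° > 180°, so the shorter arc goes the other way round — across 180°.
Signed shortest Δλ = ((-104.010 − 144.229 + 180) mod 360) − 180 = 111.761°.
Going east by 111.761° from +144.229° passes through 180° before reaching -104.010°.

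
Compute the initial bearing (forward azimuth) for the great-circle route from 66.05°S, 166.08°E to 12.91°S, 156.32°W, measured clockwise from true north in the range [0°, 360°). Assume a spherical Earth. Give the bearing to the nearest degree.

44°

Δλ = -156.32 − 166.08 = -322.40°; wrapped into (−180°, 180°]: 37.60°.
θ = atan2( sin Δλ · cos φ₂ , cos φ₁ · sin φ₂ − sin φ₁ · cos φ₂ · cos Δλ )
  = atan2(0.59472, 0.61508) = 44.036° → normalised to [0°, 360°): 44.036°.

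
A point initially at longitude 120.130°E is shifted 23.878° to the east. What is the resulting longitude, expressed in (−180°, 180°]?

144.008°E

Start at +120.130°; shift +23.878° → +144.008°.
+144.008° already lies in (−180°, 180°].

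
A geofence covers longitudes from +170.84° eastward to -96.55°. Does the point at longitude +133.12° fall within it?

Band width going east from +170.84° to -96.55°: ((-96.55 − 170.84) mod 360) = 92.61°.
Offset of +133.12° east of the west edge: ((133.12 − 170.84) mod 360) = 322.28°.
322.28° > 92.61° ⇒ outside.

No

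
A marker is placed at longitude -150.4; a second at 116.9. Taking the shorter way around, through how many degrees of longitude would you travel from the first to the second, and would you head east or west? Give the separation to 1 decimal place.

92.7° west

Raw difference: 116.9 − -150.4 = 267.3°.
Normalise into (−180°, 180°]: 267.3° − 360° = -92.7°.
Negative ⇒ the second point lies to the west; separation 92.7°.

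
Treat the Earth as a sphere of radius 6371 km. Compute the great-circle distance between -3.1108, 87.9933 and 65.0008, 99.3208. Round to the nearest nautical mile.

4120 nmi

Δλ = 99.3208 − 87.9933 = 11.3275°.
Δφ = 65.0008 − -3.1108 = 68.1116°.
a = sin²(Δφ/2) + cos φ₁ · cos φ₂ · sin²(Δλ/2) = 0.317710.
c = 2·atan2(√a, √(1−a)) = 1.19761 rad → d = 6371·c ≈ 7630.00 km ≈ 4119.87 nmi.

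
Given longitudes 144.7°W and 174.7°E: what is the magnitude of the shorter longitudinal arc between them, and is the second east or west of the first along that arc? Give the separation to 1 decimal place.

Raw difference: 174.7 − -144.7 = 319.4°.
Normalise into (−180°, 180°]: 319.4° − 360° = -40.6°.
Negative ⇒ the second point lies to the west; separation 40.6°.

40.6° west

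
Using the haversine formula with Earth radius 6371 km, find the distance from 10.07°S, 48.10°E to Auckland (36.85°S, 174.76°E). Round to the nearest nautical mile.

6691 nmi

Δλ = 174.76 − 48.10 = 126.66°.
Δφ = -36.85 − -10.07 = -26.78°.
a = sin²(Δφ/2) + cos φ₁ · cos φ₂ · sin²(Δλ/2) = 0.682777.
c = 2·atan2(√a, √(1−a)) = 1.94502 rad → d = 6371·c ≈ 12391.75 km ≈ 6691.01 nmi.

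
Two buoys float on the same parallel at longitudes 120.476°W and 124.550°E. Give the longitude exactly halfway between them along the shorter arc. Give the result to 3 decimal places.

177.963°W

Signed shortest Δλ from -120.476° to +124.550° is -114.974°.
Midpoint longitude = -120.476° + (-114.974°)/2 = -120.476° − 57.487° = -177.963°.
(The naïve average (-120.476 + +124.550)/2 = 2.037° is on the wrong side of the globe.)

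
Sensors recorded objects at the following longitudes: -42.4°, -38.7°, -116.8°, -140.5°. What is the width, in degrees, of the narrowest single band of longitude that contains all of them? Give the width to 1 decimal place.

Sort the longitudes: -140.5°, -116.8°, -42.4°, -38.7°.
Eastward gaps between consecutive values (wrapping around): 23.7°, 74.4°, 3.7°, 258.2°.
Largest gap = 258.2° ⇒ minimal covering band is its complement: 360° − 258.2° = 101.8°.
Band runs from -140.5° eastward to -38.7°.

101.8°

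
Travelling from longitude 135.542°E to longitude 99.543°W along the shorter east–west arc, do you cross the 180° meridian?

Naïve |-99.543 − 135.542| = 235.085° > 180°, so the shorter arc goes the other way round — across 180°.
Signed shortest Δλ = ((-99.543 − 135.542 + 180) mod 360) − 180 = 124.915°.
Going east by 124.915° from +135.542° passes through 180° before reaching -99.543°.

Yes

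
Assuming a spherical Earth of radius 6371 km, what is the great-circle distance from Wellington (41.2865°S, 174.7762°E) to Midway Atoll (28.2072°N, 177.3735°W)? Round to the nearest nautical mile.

4195 nmi

Δλ = -177.3735 − 174.7762 = -352.1497°; wrapped into (−180°, 180°]: 7.8503°.
Δφ = 28.2072 − -41.2865 = 69.4937°.
a = sin²(Δφ/2) + cos φ₁ · cos φ₂ · sin²(Δλ/2) = 0.327948.
c = 2·atan2(√a, √(1−a)) = 1.21951 rad → d = 6371·c ≈ 7769.51 km ≈ 4195.20 nmi.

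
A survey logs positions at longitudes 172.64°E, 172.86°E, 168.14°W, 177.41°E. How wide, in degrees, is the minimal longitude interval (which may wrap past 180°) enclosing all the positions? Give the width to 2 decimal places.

19.22°

Sort the longitudes: -168.14°, +172.64°, +172.86°, +177.41°.
Eastward gaps between consecutive values (wrapping around): 340.78°, 0.22°, 4.55°, 14.45°.
Largest gap = 340.78° ⇒ minimal covering band is its complement: 360° − 340.78° = 19.22°.
Band runs from +172.64° eastward to -168.14°, crossing the antimeridian.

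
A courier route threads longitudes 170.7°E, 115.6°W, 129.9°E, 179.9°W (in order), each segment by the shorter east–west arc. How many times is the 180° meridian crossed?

Leg 1: +170.7° → -115.6°, shortest Δλ = 73.7° (east) — crosses 180°.
Leg 2: -115.6° → +129.9°, shortest Δλ = -114.5° (west) — crosses 180°.
Leg 3: +129.9° → -179.9°, shortest Δλ = 50.2° (east) — crosses 180°.
Total crossings: 3.

3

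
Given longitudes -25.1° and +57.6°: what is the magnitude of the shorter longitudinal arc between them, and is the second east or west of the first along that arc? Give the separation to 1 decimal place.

Raw difference: 57.6 − -25.1 = 82.7°.
Normalise into (−180°, 180°]: 82.7° stays 82.7°.
Positive ⇒ the second point lies to the east; separation 82.7°.

82.7° east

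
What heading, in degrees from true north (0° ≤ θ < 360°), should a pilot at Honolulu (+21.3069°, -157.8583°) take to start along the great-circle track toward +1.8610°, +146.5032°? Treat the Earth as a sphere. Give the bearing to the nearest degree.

Δλ = 146.5032 − -157.8583 = 304.3615°; wrapped into (−180°, 180°]: -55.6385°.
θ = atan2( sin Δλ · cos φ₂ , cos φ₁ · sin φ₂ − sin φ₁ · cos φ₂ · cos Δλ )
  = atan2(-0.82506, -0.17472) = -101.957° → normalised to [0°, 360°): 258.043°.

258°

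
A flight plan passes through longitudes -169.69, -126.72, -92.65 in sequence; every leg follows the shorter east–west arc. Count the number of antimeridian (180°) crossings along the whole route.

0

Leg 1: -169.69° → -126.72°, shortest Δλ = 42.97° (east) — does not cross 180°.
Leg 2: -126.72° → -92.65°, shortest Δλ = 34.07° (east) — does not cross 180°.
Total crossings: 0.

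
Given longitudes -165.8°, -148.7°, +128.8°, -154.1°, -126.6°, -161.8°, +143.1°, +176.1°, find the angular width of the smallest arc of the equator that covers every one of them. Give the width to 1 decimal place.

Sort the longitudes: -165.8°, -161.8°, -154.1°, -148.7°, -126.6°, +128.8°, +143.1°, +176.1°.
Eastward gaps between consecutive values (wrapping around): 4.0°, 7.7°, 5.4°, 22.1°, 255.4°, 14.3°, 33.0°, 18.1°.
Largest gap = 255.4° ⇒ minimal covering band is its complement: 360° − 255.4° = 104.6°.
Band runs from +128.8° eastward to -126.6°, crossing the antimeridian.

104.6°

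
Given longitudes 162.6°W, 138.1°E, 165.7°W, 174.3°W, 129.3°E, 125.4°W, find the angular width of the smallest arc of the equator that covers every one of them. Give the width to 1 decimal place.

105.3°

Sort the longitudes: -174.3°, -165.7°, -162.6°, -125.4°, +129.3°, +138.1°.
Eastward gaps between consecutive values (wrapping around): 8.6°, 3.1°, 37.2°, 254.7°, 8.8°, 47.6°.
Largest gap = 254.7° ⇒ minimal covering band is its complement: 360° − 254.7° = 105.3°.
Band runs from +129.3° eastward to -125.4°, crossing the antimeridian.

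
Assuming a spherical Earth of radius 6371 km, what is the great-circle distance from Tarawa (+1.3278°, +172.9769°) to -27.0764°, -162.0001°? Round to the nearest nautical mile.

2236 nmi

Δλ = -162.0001 − 172.9769 = -334.9770°; wrapped into (−180°, 180°]: 25.0230°.
Δφ = -27.0764 − 1.3278 = -28.4042°.
a = sin²(Δφ/2) + cos φ₁ · cos φ₂ · sin²(Δλ/2) = 0.101969.
c = 2·atan2(√a, √(1−a)) = 0.65004 rad → d = 6371·c ≈ 4141.39 km ≈ 2236.17 nmi.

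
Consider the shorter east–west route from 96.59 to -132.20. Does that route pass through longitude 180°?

Yes

Naïve |-132.20 − 96.59| = 228.79° > 180°, so the shorter arc goes the other way round — across 180°.
Signed shortest Δλ = ((-132.20 − 96.59 + 180) mod 360) − 180 = 131.21°.
Going east by 131.21° from +96.59° passes through 180° before reaching -132.20°.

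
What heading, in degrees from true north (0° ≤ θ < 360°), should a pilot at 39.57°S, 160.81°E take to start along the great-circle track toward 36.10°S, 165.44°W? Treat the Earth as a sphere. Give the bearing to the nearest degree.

93°

Δλ = -165.44 − 160.81 = -326.25°; wrapped into (−180°, 180°]: 33.75°.
θ = atan2( sin Δλ · cos φ₂ , cos φ₁ · sin φ₂ − sin φ₁ · cos φ₂ · cos Δλ )
  = atan2(0.44890, -0.02622) = 93.343° → normalised to [0°, 360°): 93.343°.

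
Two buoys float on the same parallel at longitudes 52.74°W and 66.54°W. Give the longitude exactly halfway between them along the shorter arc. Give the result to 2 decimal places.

59.64°W

Signed shortest Δλ from -52.74° to -66.54° is -13.80°.
Midpoint longitude = -52.74° + (-13.80°)/2 = -52.74° − 6.90° = -59.64°.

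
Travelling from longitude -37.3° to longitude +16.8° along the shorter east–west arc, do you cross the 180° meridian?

Signed shortest Δλ = ((16.8 − -37.3 + 180) mod 360) − 180 = 54.1°.
Going east by 54.1° from -37.3° reaches +16.8° without touching 180°.

No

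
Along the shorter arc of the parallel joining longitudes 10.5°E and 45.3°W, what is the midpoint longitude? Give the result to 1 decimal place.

17.4°W

Signed shortest Δλ from +10.5° to -45.3° is -55.8°.
Midpoint longitude = +10.5° + (-55.8°)/2 = +10.5° − 27.9° = -17.4°.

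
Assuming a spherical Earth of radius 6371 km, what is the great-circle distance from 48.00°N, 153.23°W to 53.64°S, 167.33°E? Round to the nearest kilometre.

Δλ = 167.33 − -153.23 = 320.56°; wrapped into (−180°, 180°]: -39.44°.
Δφ = -53.64 − 48.00 = -101.64°.
a = sin²(Δφ/2) + cos φ₁ · cos φ₂ · sin²(Δλ/2) = 0.646047.
c = 2·atan2(√a, √(1−a)) = 1.86721 rad → d = 6371·c ≈ 11896.01 km.

11896 km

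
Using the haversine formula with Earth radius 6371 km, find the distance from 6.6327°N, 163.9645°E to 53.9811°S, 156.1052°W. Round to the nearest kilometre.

Δλ = -156.1052 − 163.9645 = -320.0697°; wrapped into (−180°, 180°]: 39.9303°.
Δφ = -53.9811 − 6.6327 = -60.6138°.
a = sin²(Δφ/2) + cos φ₁ · cos φ₂ · sin²(Δλ/2) = 0.322753.
c = 2·atan2(√a, √(1−a)) = 1.20842 rad → d = 6371·c ≈ 7698.87 km.

7699 km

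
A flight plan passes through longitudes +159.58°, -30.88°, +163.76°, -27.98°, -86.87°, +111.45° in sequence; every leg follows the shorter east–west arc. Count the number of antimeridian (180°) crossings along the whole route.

4

Leg 1: +159.58° → -30.88°, shortest Δλ = 169.54° (east) — crosses 180°.
Leg 2: -30.88° → +163.76°, shortest Δλ = -165.36° (west) — crosses 180°.
Leg 3: +163.76° → -27.98°, shortest Δλ = 168.26° (east) — crosses 180°.
Leg 4: -27.98° → -86.87°, shortest Δλ = -58.89° (west) — does not cross 180°.
Leg 5: -86.87° → +111.45°, shortest Δλ = -161.68° (west) — crosses 180°.
Total crossings: 4.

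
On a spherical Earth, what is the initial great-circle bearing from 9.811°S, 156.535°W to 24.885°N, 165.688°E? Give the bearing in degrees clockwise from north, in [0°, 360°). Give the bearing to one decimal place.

Δλ = 165.688 − -156.535 = 322.223°; wrapped into (−180°, 180°]: -37.777°.
θ = atan2( sin Δλ · cos φ₂ , cos φ₁ · sin φ₂ − sin φ₁ · cos φ₂ · cos Δλ )
  = atan2(-0.55571, 0.53682) = -45.991° → normalised to [0°, 360°): 314.009°.

314.0°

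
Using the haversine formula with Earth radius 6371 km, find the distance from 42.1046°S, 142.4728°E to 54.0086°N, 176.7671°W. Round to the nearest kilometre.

11370 km

Δλ = -176.7671 − 142.4728 = -319.2399°; wrapped into (−180°, 180°]: 40.7601°.
Δφ = 54.0086 − -42.1046 = 96.1132°.
a = sin²(Δφ/2) + cos φ₁ · cos φ₂ · sin²(Δλ/2) = 0.606123.
c = 2·atan2(√a, √(1−a)) = 1.78467 rad → d = 6371·c ≈ 11370.12 km.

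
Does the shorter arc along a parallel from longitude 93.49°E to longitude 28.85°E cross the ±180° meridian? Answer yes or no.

No

Signed shortest Δλ = ((28.85 − 93.49 + 180) mod 360) − 180 = -64.64°.
Going west by 64.64° from +93.49° reaches +28.85° without touching 180°.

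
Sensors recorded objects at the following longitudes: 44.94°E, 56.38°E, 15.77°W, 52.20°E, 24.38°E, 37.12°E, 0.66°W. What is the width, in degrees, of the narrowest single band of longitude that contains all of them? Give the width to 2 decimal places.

Sort the longitudes: -15.77°, -0.66°, +24.38°, +37.12°, +44.94°, +52.20°, +56.38°.
Eastward gaps between consecutive values (wrapping around): 15.11°, 25.04°, 12.74°, 7.82°, 7.26°, 4.18°, 287.85°.
Largest gap = 287.85° ⇒ minimal covering band is its complement: 360° − 287.85° = 72.15°.
Band runs from -15.77° eastward to +56.38°.

72.15°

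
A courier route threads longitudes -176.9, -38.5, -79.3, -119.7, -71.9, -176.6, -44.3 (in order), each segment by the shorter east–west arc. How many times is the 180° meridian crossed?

Leg 1: -176.9° → -38.5°, shortest Δλ = 138.4° (east) — does not cross 180°.
Leg 2: -38.5° → -79.3°, shortest Δλ = -40.8° (west) — does not cross 180°.
Leg 3: -79.3° → -119.7°, shortest Δλ = -40.4° (west) — does not cross 180°.
Leg 4: -119.7° → -71.9°, shortest Δλ = 47.8° (east) — does not cross 180°.
Leg 5: -71.9° → -176.6°, shortest Δλ = -104.7° (west) — does not cross 180°.
Leg 6: -176.6° → -44.3°, shortest Δλ = 132.3° (east) — does not cross 180°.
Total crossings: 0.

0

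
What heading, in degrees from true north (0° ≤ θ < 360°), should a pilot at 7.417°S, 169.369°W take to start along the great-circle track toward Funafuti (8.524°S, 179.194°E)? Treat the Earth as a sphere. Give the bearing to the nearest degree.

264°

Δλ = 179.194 − -169.369 = 348.563°; wrapped into (−180°, 180°]: -11.437°.
θ = atan2( sin Δλ · cos φ₂ , cos φ₁ · sin φ₂ − sin φ₁ · cos φ₂ · cos Δλ )
  = atan2(-0.19610, -0.02185) = -96.359° → normalised to [0°, 360°): 263.641°.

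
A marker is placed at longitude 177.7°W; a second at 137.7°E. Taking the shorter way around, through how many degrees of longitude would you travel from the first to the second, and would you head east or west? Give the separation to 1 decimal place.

Raw difference: 137.7 − -177.7 = 315.4°.
Normalise into (−180°, 180°]: 315.4° − 360° = -44.6°.
Negative ⇒ the second point lies to the west; separation 44.6°.

44.6° west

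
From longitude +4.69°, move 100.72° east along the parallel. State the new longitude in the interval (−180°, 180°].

Start at +4.69°; shift +100.72° → +105.41°.
+105.41° already lies in (−180°, 180°].

+105.41°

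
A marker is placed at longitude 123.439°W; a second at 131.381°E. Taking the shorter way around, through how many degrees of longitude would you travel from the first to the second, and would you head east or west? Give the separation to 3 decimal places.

Raw difference: 131.381 − -123.439 = 254.82°.
Normalise into (−180°, 180°]: 254.82° − 360° = -105.18°.
Negative ⇒ the second point lies to the west; separation 105.180°.

105.180° west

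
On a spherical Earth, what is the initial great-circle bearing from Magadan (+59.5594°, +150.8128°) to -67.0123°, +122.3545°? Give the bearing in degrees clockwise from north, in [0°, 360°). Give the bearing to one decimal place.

Δλ = 122.3545 − 150.8128 = -28.4583°.
θ = atan2( sin Δλ · cos φ₂ , cos φ₁ · sin φ₂ − sin φ₁ · cos φ₂ · cos Δλ )
  = atan2(-0.18610, -0.76243) = -166.283° → normalised to [0°, 360°): 193.717°.

193.7°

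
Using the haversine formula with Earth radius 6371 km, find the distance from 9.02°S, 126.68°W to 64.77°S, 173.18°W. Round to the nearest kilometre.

Δλ = -173.18 − -126.68 = -46.50°.
Δφ = -64.77 − -9.02 = -55.75°.
a = sin²(Δφ/2) + cos φ₁ · cos φ₂ · sin²(Δλ/2) = 0.284196.
c = 2·atan2(√a, √(1−a)) = 1.12452 rad → d = 6371·c ≈ 7164.33 km.

7164 km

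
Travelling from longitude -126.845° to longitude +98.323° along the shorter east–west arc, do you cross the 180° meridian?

Naïve |98.323 − -126.845| = 225.168° > 180°, so the shorter arc goes the other way round — across 180°.
Signed shortest Δλ = ((98.323 − -126.845 + 180) mod 360) − 180 = -134.832°.
Going west by 134.832° from -126.845° passes through 180° before reaching +98.323°.

Yes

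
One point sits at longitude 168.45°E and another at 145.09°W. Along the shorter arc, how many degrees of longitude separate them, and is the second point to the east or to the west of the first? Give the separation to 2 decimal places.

46.46° east

Raw difference: -145.09 − 168.45 = -313.54°.
Normalise into (−180°, 180°]: -313.54° + 360° = 46.46°.
Positive ⇒ the second point lies to the east; separation 46.46°.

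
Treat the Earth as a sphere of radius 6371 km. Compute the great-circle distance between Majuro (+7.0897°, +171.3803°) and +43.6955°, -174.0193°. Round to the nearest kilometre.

4312 km

Δλ = -174.0193 − 171.3803 = -345.3996°; wrapped into (−180°, 180°]: 14.6004°.
Δφ = 43.6955 − 7.0897 = 36.6058°.
a = sin²(Δφ/2) + cos φ₁ · cos φ₂ · sin²(Δλ/2) = 0.110206.
c = 2·atan2(√a, √(1−a)) = 0.67679 rad → d = 6371·c ≈ 4311.83 km.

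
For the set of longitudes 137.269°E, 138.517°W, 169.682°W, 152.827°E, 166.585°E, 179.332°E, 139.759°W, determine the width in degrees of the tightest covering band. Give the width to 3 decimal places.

Sort the longitudes: -169.682°, -139.759°, -138.517°, +137.269°, +152.827°, +166.585°, +179.332°.
Eastward gaps between consecutive values (wrapping around): 29.923°, 1.242°, 275.786°, 15.558°, 13.758°, 12.747°, 10.986°.
Largest gap = 275.786° ⇒ minimal covering band is its complement: 360° − 275.786° = 84.214°.
Band runs from +137.269° eastward to -138.517°, crossing the antimeridian.

84.214°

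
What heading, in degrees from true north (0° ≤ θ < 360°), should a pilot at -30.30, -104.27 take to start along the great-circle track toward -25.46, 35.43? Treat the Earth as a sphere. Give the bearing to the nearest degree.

Δλ = 35.43 − -104.27 = 139.70°.
θ = atan2( sin Δλ · cos φ₂ , cos φ₁ · sin φ₂ − sin φ₁ · cos φ₂ · cos Δλ )
  = atan2(0.58398, -0.71858) = 140.900° → normalised to [0°, 360°): 140.900°.

141°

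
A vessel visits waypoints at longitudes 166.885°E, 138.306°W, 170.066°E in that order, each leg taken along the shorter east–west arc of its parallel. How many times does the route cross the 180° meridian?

Leg 1: +166.885° → -138.306°, shortest Δλ = 54.809° (east) — crosses 180°.
Leg 2: -138.306° → +170.066°, shortest Δλ = -51.628° (west) — crosses 180°.
Total crossings: 2.

2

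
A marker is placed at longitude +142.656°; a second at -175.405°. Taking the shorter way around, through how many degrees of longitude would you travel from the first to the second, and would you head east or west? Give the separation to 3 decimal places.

Raw difference: -175.405 − 142.656 = -318.061°.
Normalise into (−180°, 180°]: -318.061° + 360° = 41.939°.
Positive ⇒ the second point lies to the east; separation 41.939°.

41.939° east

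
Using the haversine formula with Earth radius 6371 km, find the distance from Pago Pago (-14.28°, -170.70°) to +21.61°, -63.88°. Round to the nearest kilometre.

Δλ = -63.88 − -170.70 = 106.82°.
Δφ = 21.61 − -14.28 = 35.89°.
a = sin²(Δφ/2) + cos φ₁ · cos φ₂ · sin²(Δλ/2) = 0.675778.
c = 2·atan2(√a, √(1−a)) = 1.93003 rad → d = 6371·c ≈ 12296.22 km.

12296 km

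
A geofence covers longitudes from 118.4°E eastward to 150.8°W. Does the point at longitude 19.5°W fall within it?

Band width going east from +118.4° to -150.8°: ((-150.8 − 118.4) mod 360) = 90.8°.
Offset of -19.5° east of the west edge: ((-19.5 − 118.4) mod 360) = 222.1°.
222.1° > 90.8° ⇒ outside.

No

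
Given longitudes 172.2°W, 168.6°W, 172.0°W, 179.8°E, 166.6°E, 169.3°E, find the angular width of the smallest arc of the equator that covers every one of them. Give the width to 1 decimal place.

Sort the longitudes: -172.2°, -172.0°, -168.6°, +166.6°, +169.3°, +179.8°.
Eastward gaps between consecutive values (wrapping around): 0.2°, 3.4°, 335.2°, 2.7°, 10.5°, 8.0°.
Largest gap = 335.2° ⇒ minimal covering band is its complement: 360° − 335.2° = 24.8°.
Band runs from +166.6° eastward to -168.6°, crossing the antimeridian.

24.8°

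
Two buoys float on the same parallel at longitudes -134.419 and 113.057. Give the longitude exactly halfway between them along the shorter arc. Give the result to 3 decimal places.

Signed shortest Δλ from -134.419° to +113.057° is -112.524°.
Midpoint longitude = -134.419° + (-112.524°)/2 = -134.419° − 56.262° = -190.681°.
Normalise into (−180°, 180°]: +169.319°.
(The naïve average (-134.419 + +113.057)/2 = -10.681° is on the wrong side of the globe.)

+169.319°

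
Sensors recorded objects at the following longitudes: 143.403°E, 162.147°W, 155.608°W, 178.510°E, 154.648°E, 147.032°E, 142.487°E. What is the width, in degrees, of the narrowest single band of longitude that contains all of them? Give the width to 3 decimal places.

61.905°

Sort the longitudes: -162.147°, -155.608°, +142.487°, +143.403°, +147.032°, +154.648°, +178.510°.
Eastward gaps between consecutive values (wrapping around): 6.539°, 298.095°, 0.916°, 3.629°, 7.616°, 23.862°, 19.343°.
Largest gap = 298.095° ⇒ minimal covering band is its complement: 360° − 298.095° = 61.905°.
Band runs from +142.487° eastward to -155.608°, crossing the antimeridian.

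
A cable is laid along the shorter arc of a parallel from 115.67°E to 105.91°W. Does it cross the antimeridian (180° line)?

Yes

Naïve |-105.91 − 115.67| = 221.58° > 180°, so the shorter arc goes the other way round — across 180°.
Signed shortest Δλ = ((-105.91 − 115.67 + 180) mod 360) − 180 = 138.42°.
Going east by 138.42° from +115.67° passes through 180° before reaching -105.91°.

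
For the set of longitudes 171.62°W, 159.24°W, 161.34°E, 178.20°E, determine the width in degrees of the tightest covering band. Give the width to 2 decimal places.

39.42°

Sort the longitudes: -171.62°, -159.24°, +161.34°, +178.20°.
Eastward gaps between consecutive values (wrapping around): 12.38°, 320.58°, 16.86°, 10.18°.
Largest gap = 320.58° ⇒ minimal covering band is its complement: 360° − 320.58° = 39.42°.
Band runs from +161.34° eastward to -159.24°, crossing the antimeridian.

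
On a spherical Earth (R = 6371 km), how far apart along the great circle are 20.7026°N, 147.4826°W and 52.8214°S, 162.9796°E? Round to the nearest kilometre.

9464 km

Δλ = 162.9796 − -147.4826 = 310.4622°; wrapped into (−180°, 180°]: -49.5378°.
Δφ = -52.8214 − 20.7026 = -73.5240°.
a = sin²(Δφ/2) + cos φ₁ · cos φ₂ · sin²(Δλ/2) = 0.457415.
c = 2·atan2(√a, √(1−a)) = 1.48552 rad → d = 6371·c ≈ 9464.27 km.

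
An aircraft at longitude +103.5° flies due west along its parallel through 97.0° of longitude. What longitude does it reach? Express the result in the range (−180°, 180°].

+6.5°

Start at +103.5°; shift −97.0° → +6.5°.
+6.5° already lies in (−180°, 180°].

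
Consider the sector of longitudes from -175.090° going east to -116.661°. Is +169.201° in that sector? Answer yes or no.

No

Band width going east from -175.090° to -116.661°: ((-116.661 − -175.090) mod 360) = 58.429°.
Offset of +169.201° east of the west edge: ((169.201 − -175.090) mod 360) = 344.291°.
344.291° > 58.429° ⇒ outside.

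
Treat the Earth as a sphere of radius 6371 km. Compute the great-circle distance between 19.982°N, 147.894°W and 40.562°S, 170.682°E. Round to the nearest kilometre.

Δλ = 170.682 − -147.894 = 318.576°; wrapped into (−180°, 180°]: -41.424°.
Δφ = -40.562 − 19.982 = -60.544°.
a = sin²(Δφ/2) + cos φ₁ · cos φ₂ · sin²(Δλ/2) = 0.343428.
c = 2·atan2(√a, √(1−a)) = 1.25229 rad → d = 6371·c ≈ 7978.37 km.

7978 km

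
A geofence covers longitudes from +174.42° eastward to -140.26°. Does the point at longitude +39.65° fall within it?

Band width going east from +174.42° to -140.26°: ((-140.26 − 174.42) mod 360) = 45.32°.
Offset of +39.65° east of the west edge: ((39.65 − 174.42) mod 360) = 225.23°.
225.23° > 45.32° ⇒ outside.

No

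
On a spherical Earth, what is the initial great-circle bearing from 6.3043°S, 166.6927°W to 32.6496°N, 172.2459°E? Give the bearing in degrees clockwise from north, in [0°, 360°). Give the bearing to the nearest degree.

Δλ = 172.2459 − -166.6927 = 338.9386°; wrapped into (−180°, 180°]: -21.0614°.
θ = atan2( sin Δλ · cos φ₂ , cos φ₁ · sin φ₂ − sin φ₁ · cos φ₂ · cos Δλ )
  = atan2(-0.30258, 0.62252) = -25.923° → normalised to [0°, 360°): 334.077°.

334°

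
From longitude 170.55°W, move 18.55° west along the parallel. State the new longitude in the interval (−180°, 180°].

Start at -170.55°; shift −18.55° → -189.10°.
-189.10° lies outside (−180°, 180°]; add 360° → +170.90°.

170.90°E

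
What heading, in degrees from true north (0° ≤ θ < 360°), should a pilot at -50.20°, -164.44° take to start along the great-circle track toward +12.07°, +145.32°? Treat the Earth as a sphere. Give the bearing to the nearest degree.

309°

Δλ = 145.32 − -164.44 = 309.76°; wrapped into (−180°, 180°]: -50.24°.
θ = atan2( sin Δλ · cos φ₂ , cos φ₁ · sin φ₂ − sin φ₁ · cos φ₂ · cos Δλ )
  = atan2(-0.75174, 0.61436) = -50.742° → normalised to [0°, 360°): 309.258°.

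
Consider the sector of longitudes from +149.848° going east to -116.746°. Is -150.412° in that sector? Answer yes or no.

Yes

Band width going east from +149.848° to -116.746°: ((-116.746 − 149.848) mod 360) = 93.406°.
Offset of -150.412° east of the west edge: ((-150.412 − 149.848) mod 360) = 59.740°.
59.740° ≤ 93.406° ⇒ inside.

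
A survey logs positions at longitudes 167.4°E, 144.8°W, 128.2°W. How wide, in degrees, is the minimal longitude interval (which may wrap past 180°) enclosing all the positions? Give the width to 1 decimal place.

64.4°

Sort the longitudes: -144.8°, -128.2°, +167.4°.
Eastward gaps between consecutive values (wrapping around): 16.6°, 295.6°, 47.8°.
Largest gap = 295.6° ⇒ minimal covering band is its complement: 360° − 295.6° = 64.4°.
Band runs from +167.4° eastward to -128.2°, crossing the antimeridian.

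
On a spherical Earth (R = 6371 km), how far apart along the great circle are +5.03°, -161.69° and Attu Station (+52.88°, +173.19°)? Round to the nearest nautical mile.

Δλ = 173.19 − -161.69 = 334.88°; wrapped into (−180°, 180°]: -25.12°.
Δφ = 52.88 − 5.03 = 47.85°.
a = sin²(Δφ/2) + cos φ₁ · cos φ₂ · sin²(Δλ/2) = 0.192892.
c = 2·atan2(√a, √(1−a)) = 0.90940 rad → d = 6371·c ≈ 5793.81 km ≈ 3128.41 nmi.

3128 nmi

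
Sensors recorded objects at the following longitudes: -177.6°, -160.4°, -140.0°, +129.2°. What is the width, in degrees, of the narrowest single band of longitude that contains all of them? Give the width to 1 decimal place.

Sort the longitudes: -177.6°, -160.4°, -140.0°, +129.2°.
Eastward gaps between consecutive values (wrapping around): 17.2°, 20.4°, 269.2°, 53.2°.
Largest gap = 269.2° ⇒ minimal covering band is its complement: 360° − 269.2° = 90.8°.
Band runs from +129.2° eastward to -140.0°, crossing the antimeridian.

90.8°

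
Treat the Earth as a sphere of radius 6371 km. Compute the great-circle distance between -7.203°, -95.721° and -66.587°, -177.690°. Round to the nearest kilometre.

Δλ = -177.690 − -95.721 = -81.969°.
Δφ = -66.587 − -7.203 = -59.384°.
a = sin²(Δφ/2) + cos φ₁ · cos φ₂ · sin²(Δλ/2) = 0.414931.
c = 2·atan2(√a, √(1−a)) = 1.39983 rad → d = 6371·c ≈ 8918.30 km.

8918 km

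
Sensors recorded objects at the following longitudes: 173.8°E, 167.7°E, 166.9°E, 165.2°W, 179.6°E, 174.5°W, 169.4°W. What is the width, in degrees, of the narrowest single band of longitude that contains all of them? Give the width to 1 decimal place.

27.9°

Sort the longitudes: -174.5°, -169.4°, -165.2°, +166.9°, +167.7°, +173.8°, +179.6°.
Eastward gaps between consecutive values (wrapping around): 5.1°, 4.2°, 332.1°, 0.8°, 6.1°, 5.8°, 5.9°.
Largest gap = 332.1° ⇒ minimal covering band is its complement: 360° − 332.1° = 27.9°.
Band runs from +166.9° eastward to -165.2°, crossing the antimeridian.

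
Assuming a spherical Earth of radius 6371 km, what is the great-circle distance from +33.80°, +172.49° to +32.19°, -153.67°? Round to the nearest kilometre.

Δλ = -153.67 − 172.49 = -326.16°; wrapped into (−180°, 180°]: 33.84°.
Δφ = 32.19 − 33.80 = -1.61°.
a = sin²(Δφ/2) + cos φ₁ · cos φ₂ · sin²(Δλ/2) = 0.059764.
c = 2·atan2(√a, √(1−a)) = 0.49394 rad → d = 6371·c ≈ 3146.89 km.

3147 km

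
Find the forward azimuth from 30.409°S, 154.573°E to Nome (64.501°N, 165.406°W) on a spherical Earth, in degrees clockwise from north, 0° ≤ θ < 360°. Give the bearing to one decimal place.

16.3°

Δλ = -165.406 − 154.573 = -319.979°; wrapped into (−180°, 180°]: 40.021°.
θ = atan2( sin Δλ · cos φ₂ , cos φ₁ · sin φ₂ − sin φ₁ · cos φ₂ · cos Δλ )
  = atan2(0.27684, 0.94530) = 16.323° → normalised to [0°, 360°): 16.323°.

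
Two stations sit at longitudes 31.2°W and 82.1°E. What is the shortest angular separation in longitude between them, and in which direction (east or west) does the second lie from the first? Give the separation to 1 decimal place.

Raw difference: 82.1 − -31.2 = 113.3°.
Normalise into (−180°, 180°]: 113.3° stays 113.3°.
Positive ⇒ the second point lies to the east; separation 113.3°.

113.3° east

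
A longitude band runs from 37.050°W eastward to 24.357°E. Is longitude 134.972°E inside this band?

No

Band width going east from -37.050° to +24.357°: ((24.357 − -37.050) mod 360) = 61.407°.
Offset of +134.972° east of the west edge: ((134.972 − -37.050) mod 360) = 172.022°.
172.022° > 61.407° ⇒ outside.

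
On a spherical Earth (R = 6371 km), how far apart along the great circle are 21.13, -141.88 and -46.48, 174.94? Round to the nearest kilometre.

8679 km

Δλ = 174.94 − -141.88 = 316.82°; wrapped into (−180°, 180°]: -43.18°.
Δφ = -46.48 − 21.13 = -67.61°.
a = sin²(Δφ/2) + cos φ₁ · cos φ₂ · sin²(Δλ/2) = 0.396512.
c = 2·atan2(√a, √(1−a)) = 1.36231 rad → d = 6371·c ≈ 8679.29 km.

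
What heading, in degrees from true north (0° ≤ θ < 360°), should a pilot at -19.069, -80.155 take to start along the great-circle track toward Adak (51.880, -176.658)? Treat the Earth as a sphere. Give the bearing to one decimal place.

Δλ = -176.658 − -80.155 = -96.503°.
θ = atan2( sin Δλ · cos φ₂ , cos φ₁ · sin φ₂ − sin φ₁ · cos φ₂ · cos Δλ )
  = atan2(-0.61334, 0.72071) = -40.399° → normalised to [0°, 360°): 319.601°.

319.6°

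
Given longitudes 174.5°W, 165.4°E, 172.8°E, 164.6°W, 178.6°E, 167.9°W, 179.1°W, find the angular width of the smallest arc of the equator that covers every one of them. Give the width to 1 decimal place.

30.0°

Sort the longitudes: -179.1°, -174.5°, -167.9°, -164.6°, +165.4°, +172.8°, +178.6°.
Eastward gaps between consecutive values (wrapping around): 4.6°, 6.6°, 3.3°, 330.0°, 7.4°, 5.8°, 2.3°.
Largest gap = 330.0° ⇒ minimal covering band is its complement: 360° − 330.0° = 30.0°.
Band runs from +165.4° eastward to -164.6°, crossing the antimeridian.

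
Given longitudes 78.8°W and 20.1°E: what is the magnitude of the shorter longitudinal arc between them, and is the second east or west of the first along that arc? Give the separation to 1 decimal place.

Raw difference: 20.1 − -78.8 = 98.9°.
Normalise into (−180°, 180°]: 98.9° stays 98.9°.
Positive ⇒ the second point lies to the east; separation 98.9°.

98.9° east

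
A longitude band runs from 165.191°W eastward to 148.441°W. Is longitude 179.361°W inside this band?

Band width going east from -165.191° to -148.441°: ((-148.441 − -165.191) mod 360) = 16.750°.
Offset of -179.361° east of the west edge: ((-179.361 − -165.191) mod 360) = 345.830°.
345.830° > 16.750° ⇒ outside.

No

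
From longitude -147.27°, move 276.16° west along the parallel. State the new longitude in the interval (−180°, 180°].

-63.43°

Start at -147.27°; shift −276.16° → -423.43°.
-423.43° lies outside (−180°, 180°]; add 360° → -63.43°.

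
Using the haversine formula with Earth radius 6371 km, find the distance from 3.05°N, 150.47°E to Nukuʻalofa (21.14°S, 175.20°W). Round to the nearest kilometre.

Δλ = -175.20 − 150.47 = -325.67°; wrapped into (−180°, 180°]: 34.33°.
Δφ = -21.14 − 3.05 = -24.19°.
a = sin²(Δφ/2) + cos φ₁ · cos φ₂ · sin²(Δλ/2) = 0.125026.
c = 2·atan2(√a, √(1−a)) = 0.72281 rad → d = 6371·c ≈ 4605.04 km.

4605 km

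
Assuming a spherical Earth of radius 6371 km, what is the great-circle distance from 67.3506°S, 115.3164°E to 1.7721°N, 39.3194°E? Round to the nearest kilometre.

Δλ = 39.3194 − 115.3164 = -75.9970°.
Δφ = 1.7721 − -67.3506 = 69.1227°.
a = sin²(Δφ/2) + cos φ₁ · cos φ₂ · sin²(Δλ/2) = 0.467701.
c = 2·atan2(√a, √(1−a)) = 1.50615 rad → d = 6371·c ≈ 9595.70 km.

9596 km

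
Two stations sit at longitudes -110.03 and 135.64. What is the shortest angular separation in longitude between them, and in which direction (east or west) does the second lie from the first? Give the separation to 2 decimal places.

Raw difference: 135.64 − -110.03 = 245.67°.
Normalise into (−180°, 180°]: 245.67° − 360° = -114.33°.
Negative ⇒ the second point lies to the west; separation 114.33°.

114.33° west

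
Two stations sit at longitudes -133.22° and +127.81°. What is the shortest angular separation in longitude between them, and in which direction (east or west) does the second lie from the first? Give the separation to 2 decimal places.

Raw difference: 127.81 − -133.22 = 261.03°.
Normalise into (−180°, 180°]: 261.03° − 360° = -98.97°.
Negative ⇒ the second point lies to the west; separation 98.97°.

98.97° west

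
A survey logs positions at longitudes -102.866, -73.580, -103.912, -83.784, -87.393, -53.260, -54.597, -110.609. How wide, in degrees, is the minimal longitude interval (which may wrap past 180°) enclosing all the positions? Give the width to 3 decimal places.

Sort the longitudes: -110.609°, -103.912°, -102.866°, -87.393°, -83.784°, -73.580°, -54.597°, -53.260°.
Eastward gaps between consecutive values (wrapping around): 6.697°, 1.046°, 15.473°, 3.609°, 10.204°, 18.983°, 1.337°, 302.651°.
Largest gap = 302.651° ⇒ minimal covering band is its complement: 360° − 302.651° = 57.349°.
Band runs from -110.609° eastward to -53.260°.

57.349°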